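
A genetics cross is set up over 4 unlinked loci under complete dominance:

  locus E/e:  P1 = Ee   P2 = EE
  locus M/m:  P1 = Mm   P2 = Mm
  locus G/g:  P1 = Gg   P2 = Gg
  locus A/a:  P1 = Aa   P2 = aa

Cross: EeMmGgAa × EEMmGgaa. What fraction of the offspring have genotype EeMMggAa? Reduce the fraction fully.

P(EeMMggAa) = 1/64

EeMmGgAa gametes: EMGA×1, EMGa×1, EMgA×1, EMga×1, EmGA×1, EmGa×1, EmgA×1, Emga×1, eMGA×1, eMGa×1, eMgA×1, eMga×1, emGA×1, emGa×1, emgA×1, emga×1
EEMmGgaa gametes: EMGa×4, EMga×4, EmGa×4, Emga×4
EeMmGgAa×EEMmGgaa grid (16·16=256): EEMMGGAa=4 EEMMGGaa=4 EEMMGgAa=8 EEMMGgaa=8 EEMMggAa=4 EEMMggaa=4 EEMmGGAa=8 EEMmGGaa=8 EEMmGgAa=16 EEMmGgaa=16 EEMmggAa=8 EEMmggaa=8 EEmmGGAa=4 EEmmGGaa=4 EEmmGgAa=8 EEmmGgaa=8 EEmmggAa=4 EEmmggaa=4 EeMMGGAa=4 EeMMGGaa=4 EeMMGgAa=8 EeMMGgaa=8 EeMMggAa=4 EeMMggaa=4 EeMmGGAa=8 EeMmGGaa=8 EeMmGgAa=16 EeMmGgaa=16 EeMmggAa=8 EeMmggaa=8 EemmGGAa=4 EemmGGaa=4 EemmGgAa=8 EemmGgaa=8 EemmggAa=4 Eemmggaa=4
EeMMggAa hits 4/256; gcd=4; 4÷4/256÷4 = 1/64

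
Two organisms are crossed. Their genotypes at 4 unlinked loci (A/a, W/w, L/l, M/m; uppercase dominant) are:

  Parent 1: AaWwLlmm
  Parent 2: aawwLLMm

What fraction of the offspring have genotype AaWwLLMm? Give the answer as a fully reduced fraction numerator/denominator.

AaWwLlmm gametes: AWLm×2, AWlm×2, AwLm×2, Awlm×2, aWLm×2, aWlm×2, awLm×2, awlm×2
aawwLLMm gametes: awLM×8, awLm×8
AaWwLlmm×aawwLLMm grid (16·16=256): AaWwLLMm=16 AaWwLLmm=16 AaWwLlMm=16 AaWwLlmm=16 AawwLLMm=16 AawwLLmm=16 AawwLlMm=16 AawwLlmm=16 aaWwLLMm=16 aaWwLLmm=16 aaWwLlMm=16 aaWwLlmm=16 aawwLLMm=16 aawwLLmm=16 aawwLlMm=16 aawwLlmm=16
AaWwLLMm hits 16/256; gcd=16; 16÷16/256÷16 = 1/16

P(AaWwLLMm) = 1/16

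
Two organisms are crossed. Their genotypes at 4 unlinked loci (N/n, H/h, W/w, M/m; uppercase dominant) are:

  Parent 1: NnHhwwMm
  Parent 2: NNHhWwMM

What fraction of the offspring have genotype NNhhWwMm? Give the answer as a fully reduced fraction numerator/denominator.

NnHhwwMm gametes: NHwM×2, NHwm×2, NhwM×2, Nhwm×2, nHwM×2, nHwm×2, nhwM×2, nhwm×2
NNHhWwMM gametes: NHWM×4, NHwM×4, NhWM×4, NhwM×4
NnHhwwMm×NNHhWwMM grid (16·16=256): NNHHWwMM=8 NNHHWwMm=8 NNHHwwMM=8 NNHHwwMm=8 NNHhWwMM=16 NNHhWwMm=16 NNHhwwMM=16 NNHhwwMm=16 NNhhWwMM=8 NNhhWwMm=8 NNhhwwMM=8 NNhhwwMm=8 NnHHWwMM=8 NnHHWwMm=8 NnHHwwMM=8 NnHHwwMm=8 NnHhWwMM=16 NnHhWwMm=16 NnHhwwMM=16 NnHhwwMm=16 NnhhWwMM=8 NnhhWwMm=8 NnhhwwMM=8 NnhhwwMm=8
NNhhWwMm hits 8/256; gcd=8; 8÷8/256÷8 = 1/32

P(NNhhWwMm) = 1/32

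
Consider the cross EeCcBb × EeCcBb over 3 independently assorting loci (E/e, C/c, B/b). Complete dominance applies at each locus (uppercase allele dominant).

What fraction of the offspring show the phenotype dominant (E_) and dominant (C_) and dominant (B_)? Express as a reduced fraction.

P(E_ C_ B_) = 27/64

EeCcBb gametes: ECB×1, ECb×1, EcB×1, Ecb×1, eCB×1, eCb×1, ecB×1, ecb×1
EeCcBb gametes: ECB×1, ECb×1, EcB×1, Ecb×1, eCB×1, eCb×1, ecB×1, ecb×1
EeCcBb×EeCcBb grid (8·8=64): EECCBB=1 EECCBb=2 EECCbb=1 EECcBB=2 EECcBb=4 EECcbb=2 EEccBB=1 EEccBb=2 EEccbb=1 EeCCBB=2 EeCCBb=4 EeCCbb=2 EeCcBB=4 EeCcBb=8 EeCcbb=4 EeccBB=2 EeccBb=4 Eeccbb=2 eeCCBB=1 eeCCBb=2 eeCCbb=1 eeCcBB=2 eeCcBb=4 eeCcbb=2 eeccBB=1 eeccBb=2 eeccbb=1
E_ C_ B_ hits 27/64; gcd=1; 27÷1/64÷1 = 27/64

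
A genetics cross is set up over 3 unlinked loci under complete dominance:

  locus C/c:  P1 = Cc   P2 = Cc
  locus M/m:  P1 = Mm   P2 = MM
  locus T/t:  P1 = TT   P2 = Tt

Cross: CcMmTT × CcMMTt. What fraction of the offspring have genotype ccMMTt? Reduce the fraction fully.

P(ccMMTt) = 1/16

CcMmTT gametes: CMT×2, CmT×2, cMT×2, cmT×2
CcMMTt gametes: CMT×2, CMt×2, cMT×2, cMt×2
CcMmTT×CcMMTt grid (8·8=64): CCMMTT=4 CCMMTt=4 CCMmTT=4 CCMmTt=4 CcMMTT=8 CcMMTt=8 CcMmTT=8 CcMmTt=8 ccMMTT=4 ccMMTt=4 ccMmTT=4 ccMmTt=4
ccMMTt hits 4/64; gcd=4; 4÷4/64÷4 = 1/16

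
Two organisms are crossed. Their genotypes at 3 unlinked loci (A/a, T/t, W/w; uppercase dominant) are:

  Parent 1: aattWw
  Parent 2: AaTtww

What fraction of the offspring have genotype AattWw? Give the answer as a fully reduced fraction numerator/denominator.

P(AattWw) = 1/8

aattWw gametes: atW×4, atw×4
AaTtww gametes: ATw×2, Atw×2, aTw×2, atw×2
aattWw×AaTtww grid (8·8=64): AaTtWw=8 AaTtww=8 AattWw=8 Aattww=8 aaTtWw=8 aaTtww=8 aattWw=8 aattww=8
AattWw hits 8/64; gcd=8; 8÷8/64÷8 = 1/8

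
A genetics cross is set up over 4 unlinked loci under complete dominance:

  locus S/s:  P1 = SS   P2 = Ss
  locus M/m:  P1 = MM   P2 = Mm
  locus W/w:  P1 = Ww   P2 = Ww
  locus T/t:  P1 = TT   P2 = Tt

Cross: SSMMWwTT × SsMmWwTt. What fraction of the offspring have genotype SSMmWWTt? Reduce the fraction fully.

P(SSMmWWTt) = 1/32

SSMMWwTT gametes: SMWT×8, SMwT×8
SsMmWwTt gametes: SMWT×1, SMWt×1, SMwT×1, SMwt×1, SmWT×1, SmWt×1, SmwT×1, Smwt×1, sMWT×1, sMWt×1, sMwT×1, sMwt×1, smWT×1, smWt×1, smwT×1, smwt×1
SSMMWwTT×SsMmWwTt grid (16·16=256): SSMMWWTT=8 SSMMWWTt=8 SSMMWwTT=16 SSMMWwTt=16 SSMMwwTT=8 SSMMwwTt=8 SSMmWWTT=8 SSMmWWTt=8 SSMmWwTT=16 SSMmWwTt=16 SSMmwwTT=8 SSMmwwTt=8 SsMMWWTT=8 SsMMWWTt=8 SsMMWwTT=16 SsMMWwTt=16 SsMMwwTT=8 SsMMwwTt=8 SsMmWWTT=8 SsMmWWTt=8 SsMmWwTT=16 SsMmWwTt=16 SsMmwwTT=8 SsMmwwTt=8
SSMmWWTt hits 8/256; gcd=8; 8÷8/256÷8 = 1/32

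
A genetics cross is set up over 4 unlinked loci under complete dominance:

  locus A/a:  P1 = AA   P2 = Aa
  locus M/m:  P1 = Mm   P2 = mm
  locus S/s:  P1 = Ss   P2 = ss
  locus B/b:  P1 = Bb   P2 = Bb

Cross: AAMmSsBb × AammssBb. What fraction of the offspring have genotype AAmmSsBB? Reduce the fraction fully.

AAMmSsBb gametes: AMSB×2, AMSb×2, AMsB×2, AMsb×2, AmSB×2, AmSb×2, AmsB×2, Amsb×2
AammssBb gametes: AmsB×4, Amsb×4, amsB×4, amsb×4
AAMmSsBb×AammssBb grid (16·16=256): AAMmSsBB=8 AAMmSsBb=16 AAMmSsbb=8 AAMmssBB=8 AAMmssBb=16 AAMmssbb=8 AAmmSsBB=8 AAmmSsBb=16 AAmmSsbb=8 AAmmssBB=8 AAmmssBb=16 AAmmssbb=8 AaMmSsBB=8 AaMmSsBb=16 AaMmSsbb=8 AaMmssBB=8 AaMmssBb=16 AaMmssbb=8 AammSsBB=8 AammSsBb=16 AammSsbb=8 AammssBB=8 AammssBb=16 Aammssbb=8
AAmmSsBB hits 8/256; gcd=8; 8÷8/256÷8 = 1/32

P(AAmmSsBB) = 1/32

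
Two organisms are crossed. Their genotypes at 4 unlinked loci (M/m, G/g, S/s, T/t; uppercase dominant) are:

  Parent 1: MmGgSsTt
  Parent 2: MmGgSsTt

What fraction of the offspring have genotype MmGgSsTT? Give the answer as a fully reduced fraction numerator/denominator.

MmGgSsTt gametes: MGST×1, MGSt×1, MGsT×1, MGst×1, MgST×1, MgSt×1, MgsT×1, Mgst×1, mGST×1, mGSt×1, mGsT×1, mGst×1, mgST×1, mgSt×1, mgsT×1, mgst×1
MmGgSsTt gametes: MGST×1, MGSt×1, MGsT×1, MGst×1, MgST×1, MgSt×1, MgsT×1, Mgst×1, mGST×1, mGSt×1, mGsT×1, mGst×1, mgST×1, mgSt×1, mgsT×1, mgst×1
MmGgSsTt×MmGgSsTt grid (16·16=256): MMGGSSTT=1 MMGGSSTt=2 MMGGSStt=1 MMGGSsTT=2 MMGGSsTt=4 MMGGSstt=2 MMGGssTT=1 MMGGssTt=2 MMGGsstt=1 MMGgSSTT=2 MMGgSSTt=4 MMGgSStt=2 MMGgSsTT=4 MMGgSsTt=8 MMGgSstt=4 MMGgssTT=2 MMGgssTt=4 MMGgsstt=2 MMggSSTT=1 MMggSSTt=2 MMggSStt=1 MMggSsTT=2 MMggSsTt=4 MMggSstt=2 MMggssTT=1 MMggssTt=2 MMggsstt=1 MmGGSSTT=2 MmGGSSTt=4 MmGGSStt=2 MmGGSsTT=4 MmGGSsTt=8 MmGGSstt=4 MmGGssTT=2 MmGGssTt=4 MmGGsstt=2 MmGgSSTT=4 MmGgSSTt=8 MmGgSStt=4 MmGgSsTT=8 MmGgSsTt=16 MmGgSstt=8 MmGgssTT=4 MmGgssTt=8 MmGgsstt=4 MmggSSTT=2 MmggSSTt=4 MmggSStt=2 MmggSsTT=4 MmggSsTt=8 MmggSstt=4 MmggssTT=2 MmggssTt=4 Mmggsstt=2 mmGGSSTT=1 mmGGSSTt=2 mmGGSStt=1 mmGGSsTT=2 mmGGSsTt=4 mmGGSstt=2 mmGGssTT=1 mmGGssTt=2 mmGGsstt=1 mmGgSSTT=2 mmGgSSTt=4 mmGgSStt=2 mmGgSsTT=4 mmGgSsTt=8 mmGgSstt=4 mmGgssTT=2 mmGgssTt=4 mmGgsstt=2 mmggSSTT=1 mmggSSTt=2 mmggSStt=1 mmggSsTT=2 mmggSsTt=4 mmggSstt=2 mmggssTT=1 mmggssTt=2 mmggsstt=1
MmGgSsTT hits 8/256; gcd=8; 8÷8/256÷8 = 1/32

P(MmGgSsTT) = 1/32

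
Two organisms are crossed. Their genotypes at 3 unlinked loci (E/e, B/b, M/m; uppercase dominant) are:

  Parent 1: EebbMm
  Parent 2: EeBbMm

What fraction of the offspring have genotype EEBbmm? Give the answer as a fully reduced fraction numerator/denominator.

P(EEBbmm) = 1/32

EebbMm gametes: EbM×2, Ebm×2, ebM×2, ebm×2
EeBbMm gametes: EBM×1, EBm×1, EbM×1, Ebm×1, eBM×1, eBm×1, ebM×1, ebm×1
EebbMm×EeBbMm grid (8·8=64): EEBbMM=2 EEBbMm=4 EEBbmm=2 EEbbMM=2 EEbbMm=4 EEbbmm=2 EeBbMM=4 EeBbMm=8 EeBbmm=4 EebbMM=4 EebbMm=8 Eebbmm=4 eeBbMM=2 eeBbMm=4 eeBbmm=2 eebbMM=2 eebbMm=4 eebbmm=2
EEBbmm hits 2/64; gcd=2; 2÷2/64÷2 = 1/32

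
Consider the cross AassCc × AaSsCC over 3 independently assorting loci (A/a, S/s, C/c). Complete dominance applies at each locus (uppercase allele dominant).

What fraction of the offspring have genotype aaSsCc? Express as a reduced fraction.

AassCc gametes: AsC×2, Asc×2, asC×2, asc×2
AaSsCC gametes: ASC×2, AsC×2, aSC×2, asC×2
AassCc×AaSsCC grid (8·8=64): AASsCC=4 AASsCc=4 AAssCC=4 AAssCc=4 AaSsCC=8 AaSsCc=8 AassCC=8 AassCc=8 aaSsCC=4 aaSsCc=4 aassCC=4 aassCc=4
aaSsCc hits 4/64; gcd=4; 4÷4/64÷4 = 1/16

P(aaSsCc) = 1/16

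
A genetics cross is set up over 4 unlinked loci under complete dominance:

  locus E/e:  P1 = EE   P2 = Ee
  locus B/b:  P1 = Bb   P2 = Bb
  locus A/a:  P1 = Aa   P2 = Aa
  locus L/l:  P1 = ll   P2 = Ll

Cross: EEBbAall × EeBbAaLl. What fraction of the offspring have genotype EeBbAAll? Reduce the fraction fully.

EEBbAall gametes: EBAl×4, EBal×4, EbAl×4, Ebal×4
EeBbAaLl gametes: EBAL×1, EBAl×1, EBaL×1, EBal×1, EbAL×1, EbAl×1, EbaL×1, Ebal×1, eBAL×1, eBAl×1, eBaL×1, eBal×1, ebAL×1, ebAl×1, ebaL×1, ebal×1
EEBbAall×EeBbAaLl grid (16·16=256): EEBBAALl=4 EEBBAAll=4 EEBBAaLl=8 EEBBAall=8 EEBBaaLl=4 EEBBaall=4 EEBbAALl=8 EEBbAAll=8 EEBbAaLl=16 EEBbAall=16 EEBbaaLl=8 EEBbaall=8 EEbbAALl=4 EEbbAAll=4 EEbbAaLl=8 EEbbAall=8 EEbbaaLl=4 EEbbaall=4 EeBBAALl=4 EeBBAAll=4 EeBBAaLl=8 EeBBAall=8 EeBBaaLl=4 EeBBaall=4 EeBbAALl=8 EeBbAAll=8 EeBbAaLl=16 EeBbAall=16 EeBbaaLl=8 EeBbaall=8 EebbAALl=4 EebbAAll=4 EebbAaLl=8 EebbAall=8 EebbaaLl=4 Eebbaall=4
EeBbAAll hits 8/256; gcd=8; 8÷8/256÷8 = 1/32

P(EeBbAAll) = 1/32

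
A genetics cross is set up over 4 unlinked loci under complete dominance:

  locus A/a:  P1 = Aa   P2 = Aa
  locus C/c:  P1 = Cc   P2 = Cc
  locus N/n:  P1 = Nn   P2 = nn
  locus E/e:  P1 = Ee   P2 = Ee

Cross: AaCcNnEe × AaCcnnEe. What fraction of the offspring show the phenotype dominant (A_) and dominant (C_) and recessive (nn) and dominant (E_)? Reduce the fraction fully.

P(A_ C_ nn E_) = 27/128

AaCcNnEe gametes: ACNE×1, ACNe×1, ACnE×1, ACne×1, AcNE×1, AcNe×1, AcnE×1, Acne×1, aCNE×1, aCNe×1, aCnE×1, aCne×1, acNE×1, acNe×1, acnE×1, acne×1
AaCcnnEe gametes: ACnE×2, ACne×2, AcnE×2, Acne×2, aCnE×2, aCne×2, acnE×2, acne×2
AaCcNnEe×AaCcnnEe grid (16·16=256): AACCNnEE=2 AACCNnEe=4 AACCNnee=2 AACCnnEE=2 AACCnnEe=4 AACCnnee=2 AACcNnEE=4 AACcNnEe=8 AACcNnee=4 AACcnnEE=4 AACcnnEe=8 AACcnnee=4 AAccNnEE=2 AAccNnEe=4 AAccNnee=2 AAccnnEE=2 AAccnnEe=4 AAccnnee=2 AaCCNnEE=4 AaCCNnEe=8 AaCCNnee=4 AaCCnnEE=4 AaCCnnEe=8 AaCCnnee=4 AaCcNnEE=8 AaCcNnEe=16 AaCcNnee=8 AaCcnnEE=8 AaCcnnEe=16 AaCcnnee=8 AaccNnEE=4 AaccNnEe=8 AaccNnee=4 AaccnnEE=4 AaccnnEe=8 Aaccnnee=4 aaCCNnEE=2 aaCCNnEe=4 aaCCNnee=2 aaCCnnEE=2 aaCCnnEe=4 aaCCnnee=2 aaCcNnEE=4 aaCcNnEe=8 aaCcNnee=4 aaCcnnEE=4 aaCcnnEe=8 aaCcnnee=4 aaccNnEE=2 aaccNnEe=4 aaccNnee=2 aaccnnEE=2 aaccnnEe=4 aaccnnee=2
A_ C_ nn E_ hits 54/256; gcd=2; 54÷2/256÷2 = 27/128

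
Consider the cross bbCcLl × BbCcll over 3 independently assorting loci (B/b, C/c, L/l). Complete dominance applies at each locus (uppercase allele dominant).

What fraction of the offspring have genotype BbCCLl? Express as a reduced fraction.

P(BbCCLl) = 1/16

bbCcLl gametes: bCL×2, bCl×2, bcL×2, bcl×2
BbCcll gametes: BCl×2, Bcl×2, bCl×2, bcl×2
bbCcLl×BbCcll grid (8·8=64): BbCCLl=4 BbCCll=4 BbCcLl=8 BbCcll=8 BbccLl=4 Bbccll=4 bbCCLl=4 bbCCll=4 bbCcLl=8 bbCcll=8 bbccLl=4 bbccll=4
BbCCLl hits 4/64; gcd=4; 4÷4/64÷4 = 1/16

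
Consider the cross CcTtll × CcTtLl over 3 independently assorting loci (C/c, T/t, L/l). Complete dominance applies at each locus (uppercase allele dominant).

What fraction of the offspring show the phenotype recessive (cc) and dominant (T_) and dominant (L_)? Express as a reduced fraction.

CcTtll gametes: CTl×2, Ctl×2, cTl×2, ctl×2
CcTtLl gametes: CTL×1, CTl×1, CtL×1, Ctl×1, cTL×1, cTl×1, ctL×1, ctl×1
CcTtll×CcTtLl grid (8·8=64): CCTTLl=2 CCTTll=2 CCTtLl=4 CCTtll=4 CCttLl=2 CCttll=2 CcTTLl=4 CcTTll=4 CcTtLl=8 CcTtll=8 CcttLl=4 Ccttll=4 ccTTLl=2 ccTTll=2 ccTtLl=4 ccTtll=4 ccttLl=2 ccttll=2
cc T_ L_ hits 6/64; gcd=2; 6÷2/64÷2 = 3/32

P(cc T_ L_) = 3/32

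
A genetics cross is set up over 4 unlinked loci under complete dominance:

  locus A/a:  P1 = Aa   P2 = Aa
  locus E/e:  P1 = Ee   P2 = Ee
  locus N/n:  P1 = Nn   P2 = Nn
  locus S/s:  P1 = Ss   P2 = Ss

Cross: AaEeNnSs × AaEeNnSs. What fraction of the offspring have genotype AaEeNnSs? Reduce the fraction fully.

AaEeNnSs gametes: AENS×1, AENs×1, AEnS×1, AEns×1, AeNS×1, AeNs×1, AenS×1, Aens×1, aENS×1, aENs×1, aEnS×1, aEns×1, aeNS×1, aeNs×1, aenS×1, aens×1
AaEeNnSs gametes: AENS×1, AENs×1, AEnS×1, AEns×1, AeNS×1, AeNs×1, AenS×1, Aens×1, aENS×1, aENs×1, aEnS×1, aEns×1, aeNS×1, aeNs×1, aenS×1, aens×1
AaEeNnSs×AaEeNnSs grid (16·16=256): AAEENNSS=1 AAEENNSs=2 AAEENNss=1 AAEENnSS=2 AAEENnSs=4 AAEENnss=2 AAEEnnSS=1 AAEEnnSs=2 AAEEnnss=1 AAEeNNSS=2 AAEeNNSs=4 AAEeNNss=2 AAEeNnSS=4 AAEeNnSs=8 AAEeNnss=4 AAEennSS=2 AAEennSs=4 AAEennss=2 AAeeNNSS=1 AAeeNNSs=2 AAeeNNss=1 AAeeNnSS=2 AAeeNnSs=4 AAeeNnss=2 AAeennSS=1 AAeennSs=2 AAeennss=1 AaEENNSS=2 AaEENNSs=4 AaEENNss=2 AaEENnSS=4 AaEENnSs=8 AaEENnss=4 AaEEnnSS=2 AaEEnnSs=4 AaEEnnss=2 AaEeNNSS=4 AaEeNNSs=8 AaEeNNss=4 AaEeNnSS=8 AaEeNnSs=16 AaEeNnss=8 AaEennSS=4 AaEennSs=8 AaEennss=4 AaeeNNSS=2 AaeeNNSs=4 AaeeNNss=2 AaeeNnSS=4 AaeeNnSs=8 AaeeNnss=4 AaeennSS=2 AaeennSs=4 Aaeennss=2 aaEENNSS=1 aaEENNSs=2 aaEENNss=1 aaEENnSS=2 aaEENnSs=4 aaEENnss=2 aaEEnnSS=1 aaEEnnSs=2 aaEEnnss=1 aaEeNNSS=2 aaEeNNSs=4 aaEeNNss=2 aaEeNnSS=4 aaEeNnSs=8 aaEeNnss=4 aaEennSS=2 aaEennSs=4 aaEennss=2 aaeeNNSS=1 aaeeNNSs=2 aaeeNNss=1 aaeeNnSS=2 aaeeNnSs=4 aaeeNnss=2 aaeennSS=1 aaeennSs=2 aaeennss=1
AaEeNnSs hits 16/256; gcd=16; 16÷16/256÷16 = 1/16

P(AaEeNnSs) = 1/16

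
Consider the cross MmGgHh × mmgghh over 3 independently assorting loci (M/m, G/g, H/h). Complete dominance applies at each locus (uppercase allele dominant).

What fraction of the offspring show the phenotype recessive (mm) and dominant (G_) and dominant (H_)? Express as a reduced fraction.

MmGgHh gametes: MGH×1, MGh×1, MgH×1, Mgh×1, mGH×1, mGh×1, mgH×1, mgh×1
mmgghh gametes: mgh×8
MmGgHh×mmgghh grid (8·8=64): MmGgHh=8 MmGghh=8 MmggHh=8 Mmgghh=8 mmGgHh=8 mmGghh=8 mmggHh=8 mmgghh=8
mm G_ H_ hits 8/64; gcd=8; 8÷8/64÷8 = 1/8

P(mm G_ H_) = 1/8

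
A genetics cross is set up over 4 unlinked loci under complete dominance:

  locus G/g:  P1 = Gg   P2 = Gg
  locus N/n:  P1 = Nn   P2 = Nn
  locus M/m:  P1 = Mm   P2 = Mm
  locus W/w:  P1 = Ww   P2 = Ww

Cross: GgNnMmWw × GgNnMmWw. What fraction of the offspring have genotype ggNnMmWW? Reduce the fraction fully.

GgNnMmWw gametes: GNMW×1, GNMw×1, GNmW×1, GNmw×1, GnMW×1, GnMw×1, GnmW×1, Gnmw×1, gNMW×1, gNMw×1, gNmW×1, gNmw×1, gnMW×1, gnMw×1, gnmW×1, gnmw×1
GgNnMmWw gametes: GNMW×1, GNMw×1, GNmW×1, GNmw×1, GnMW×1, GnMw×1, GnmW×1, Gnmw×1, gNMW×1, gNMw×1, gNmW×1, gNmw×1, gnMW×1, gnMw×1, gnmW×1, gnmw×1
GgNnMmWw×GgNnMmWw grid (16·16=256): GGNNMMWW=1 GGNNMMWw=2 GGNNMMww=1 GGNNMmWW=2 GGNNMmWw=4 GGNNMmww=2 GGNNmmWW=1 GGNNmmWw=2 GGNNmmww=1 GGNnMMWW=2 GGNnMMWw=4 GGNnMMww=2 GGNnMmWW=4 GGNnMmWw=8 GGNnMmww=4 GGNnmmWW=2 GGNnmmWw=4 GGNnmmww=2 GGnnMMWW=1 GGnnMMWw=2 GGnnMMww=1 GGnnMmWW=2 GGnnMmWw=4 GGnnMmww=2 GGnnmmWW=1 GGnnmmWw=2 GGnnmmww=1 GgNNMMWW=2 GgNNMMWw=4 GgNNMMww=2 GgNNMmWW=4 GgNNMmWw=8 GgNNMmww=4 GgNNmmWW=2 GgNNmmWw=4 GgNNmmww=2 GgNnMMWW=4 GgNnMMWw=8 GgNnMMww=4 GgNnMmWW=8 GgNnMmWw=16 GgNnMmww=8 GgNnmmWW=4 GgNnmmWw=8 GgNnmmww=4 GgnnMMWW=2 GgnnMMWw=4 GgnnMMww=2 GgnnMmWW=4 GgnnMmWw=8 GgnnMmww=4 GgnnmmWW=2 GgnnmmWw=4 Ggnnmmww=2 ggNNMMWW=1 ggNNMMWw=2 ggNNMMww=1 ggNNMmWW=2 ggNNMmWw=4 ggNNMmww=2 ggNNmmWW=1 ggNNmmWw=2 ggNNmmww=1 ggNnMMWW=2 ggNnMMWw=4 ggNnMMww=2 ggNnMmWW=4 ggNnMmWw=8 ggNnMmww=4 ggNnmmWW=2 ggNnmmWw=4 ggNnmmww=2 ggnnMMWW=1 ggnnMMWw=2 ggnnMMww=1 ggnnMmWW=2 ggnnMmWw=4 ggnnMmww=2 ggnnmmWW=1 ggnnmmWw=2 ggnnmmww=1
ggNnMmWW hits 4/256; gcd=4; 4÷4/256÷4 = 1/64

P(ggNnMmWW) = 1/64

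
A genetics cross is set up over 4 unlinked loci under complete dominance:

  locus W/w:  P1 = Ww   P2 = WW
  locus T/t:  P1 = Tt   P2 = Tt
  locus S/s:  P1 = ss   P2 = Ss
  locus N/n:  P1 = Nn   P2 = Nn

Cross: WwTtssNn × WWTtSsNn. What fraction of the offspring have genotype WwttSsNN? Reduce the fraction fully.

WwTtssNn gametes: WTsN×2, WTsn×2, WtsN×2, Wtsn×2, wTsN×2, wTsn×2, wtsN×2, wtsn×2
WWTtSsNn gametes: WTSN×2, WTSn×2, WTsN×2, WTsn×2, WtSN×2, WtSn×2, WtsN×2, Wtsn×2
WwTtssNn×WWTtSsNn grid (16·16=256): WWTTSsNN=4 WWTTSsNn=8 WWTTSsnn=4 WWTTssNN=4 WWTTssNn=8 WWTTssnn=4 WWTtSsNN=8 WWTtSsNn=16 WWTtSsnn=8 WWTtssNN=8 WWTtssNn=16 WWTtssnn=8 WWttSsNN=4 WWttSsNn=8 WWttSsnn=4 WWttssNN=4 WWttssNn=8 WWttssnn=4 WwTTSsNN=4 WwTTSsNn=8 WwTTSsnn=4 WwTTssNN=4 WwTTssNn=8 WwTTssnn=4 WwTtSsNN=8 WwTtSsNn=16 WwTtSsnn=8 WwTtssNN=8 WwTtssNn=16 WwTtssnn=8 WwttSsNN=4 WwttSsNn=8 WwttSsnn=4 WwttssNN=4 WwttssNn=8 Wwttssnn=4
WwttSsNN hits 4/256; gcd=4; 4÷4/256÷4 = 1/64

P(WwttSsNN) = 1/64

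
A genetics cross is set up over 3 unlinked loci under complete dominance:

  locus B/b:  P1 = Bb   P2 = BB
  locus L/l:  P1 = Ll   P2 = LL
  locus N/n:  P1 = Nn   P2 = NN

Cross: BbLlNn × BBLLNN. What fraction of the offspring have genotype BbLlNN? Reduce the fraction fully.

P(BbLlNN) = 1/8

BbLlNn gametes: BLN×1, BLn×1, BlN×1, Bln×1, bLN×1, bLn×1, blN×1, bln×1
BBLLNN gametes: BLN×8
BbLlNn×BBLLNN grid (8·8=64): BBLLNN=8 BBLLNn=8 BBLlNN=8 BBLlNn=8 BbLLNN=8 BbLLNn=8 BbLlNN=8 BbLlNn=8
BbLlNN hits 8/64; gcd=8; 8÷8/64÷8 = 1/8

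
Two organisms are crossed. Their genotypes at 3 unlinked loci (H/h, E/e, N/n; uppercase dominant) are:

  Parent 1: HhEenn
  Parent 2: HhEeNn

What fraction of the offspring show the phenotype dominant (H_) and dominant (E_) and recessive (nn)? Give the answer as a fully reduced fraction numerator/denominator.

HhEenn gametes: HEn×2, Hen×2, hEn×2, hen×2
HhEeNn gametes: HEN×1, HEn×1, HeN×1, Hen×1, hEN×1, hEn×1, heN×1, hen×1
HhEenn×HhEeNn grid (8·8=64): HHEENn=2 HHEEnn=2 HHEeNn=4 HHEenn=4 HHeeNn=2 HHeenn=2 HhEENn=4 HhEEnn=4 HhEeNn=8 HhEenn=8 HheeNn=4 Hheenn=4 hhEENn=2 hhEEnn=2 hhEeNn=4 hhEenn=4 hheeNn=2 hheenn=2
H_ E_ nn hits 18/64; gcd=2; 18÷2/64÷2 = 9/32

P(H_ E_ nn) = 9/32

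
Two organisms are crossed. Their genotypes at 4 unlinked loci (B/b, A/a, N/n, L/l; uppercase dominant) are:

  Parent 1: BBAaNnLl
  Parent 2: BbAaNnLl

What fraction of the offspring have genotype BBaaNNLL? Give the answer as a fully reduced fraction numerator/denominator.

BBAaNnLl gametes: BANL×2, BANl×2, BAnL×2, BAnl×2, BaNL×2, BaNl×2, BanL×2, Banl×2
BbAaNnLl gametes: BANL×1, BANl×1, BAnL×1, BAnl×1, BaNL×1, BaNl×1, BanL×1, Banl×1, bANL×1, bANl×1, bAnL×1, bAnl×1, baNL×1, baNl×1, banL×1, banl×1
BBAaNnLl×BbAaNnLl grid (16·16=256): BBAANNLL=2 BBAANNLl=4 BBAANNll=2 BBAANnLL=4 BBAANnLl=8 BBAANnll=4 BBAAnnLL=2 BBAAnnLl=4 BBAAnnll=2 BBAaNNLL=4 BBAaNNLl=8 BBAaNNll=4 BBAaNnLL=8 BBAaNnLl=16 BBAaNnll=8 BBAannLL=4 BBAannLl=8 BBAannll=4 BBaaNNLL=2 BBaaNNLl=4 BBaaNNll=2 BBaaNnLL=4 BBaaNnLl=8 BBaaNnll=4 BBaannLL=2 BBaannLl=4 BBaannll=2 BbAANNLL=2 BbAANNLl=4 BbAANNll=2 BbAANnLL=4 BbAANnLl=8 BbAANnll=4 BbAAnnLL=2 BbAAnnLl=4 BbAAnnll=2 BbAaNNLL=4 BbAaNNLl=8 BbAaNNll=4 BbAaNnLL=8 BbAaNnLl=16 BbAaNnll=8 BbAannLL=4 BbAannLl=8 BbAannll=4 BbaaNNLL=2 BbaaNNLl=4 BbaaNNll=2 BbaaNnLL=4 BbaaNnLl=8 BbaaNnll=4 BbaannLL=2 BbaannLl=4 Bbaannll=2
BBaaNNLL hits 2/256; gcd=2; 2÷2/256÷2 = 1/128

P(BBaaNNLL) = 1/128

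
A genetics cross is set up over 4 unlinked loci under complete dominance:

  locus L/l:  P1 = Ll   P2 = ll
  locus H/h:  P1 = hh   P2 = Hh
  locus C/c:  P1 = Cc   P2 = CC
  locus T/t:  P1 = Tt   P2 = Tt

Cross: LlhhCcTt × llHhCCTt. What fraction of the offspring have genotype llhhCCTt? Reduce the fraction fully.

LlhhCcTt gametes: LhCT×2, LhCt×2, LhcT×2, Lhct×2, lhCT×2, lhCt×2, lhcT×2, lhct×2
llHhCCTt gametes: lHCT×4, lHCt×4, lhCT×4, lhCt×4
LlhhCcTt×llHhCCTt grid (16·16=256): LlHhCCTT=8 LlHhCCTt=16 LlHhCCtt=8 LlHhCcTT=8 LlHhCcTt=16 LlHhCctt=8 LlhhCCTT=8 LlhhCCTt=16 LlhhCCtt=8 LlhhCcTT=8 LlhhCcTt=16 LlhhCctt=8 llHhCCTT=8 llHhCCTt=16 llHhCCtt=8 llHhCcTT=8 llHhCcTt=16 llHhCctt=8 llhhCCTT=8 llhhCCTt=16 llhhCCtt=8 llhhCcTT=8 llhhCcTt=16 llhhCctt=8
llhhCCTt hits 16/256; gcd=16; 16÷16/256÷16 = 1/16

P(llhhCCTt) = 1/16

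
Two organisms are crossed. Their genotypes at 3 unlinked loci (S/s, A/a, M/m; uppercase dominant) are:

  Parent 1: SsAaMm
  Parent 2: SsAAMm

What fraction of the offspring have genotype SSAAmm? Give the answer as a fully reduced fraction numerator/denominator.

SsAaMm gametes: SAM×1, SAm×1, SaM×1, Sam×1, sAM×1, sAm×1, saM×1, sam×1
SsAAMm gametes: SAM×2, SAm×2, sAM×2, sAm×2
SsAaMm×SsAAMm grid (8·8=64): SSAAMM=2 SSAAMm=4 SSAAmm=2 SSAaMM=2 SSAaMm=4 SSAamm=2 SsAAMM=4 SsAAMm=8 SsAAmm=4 SsAaMM=4 SsAaMm=8 SsAamm=4 ssAAMM=2 ssAAMm=4 ssAAmm=2 ssAaMM=2 ssAaMm=4 ssAamm=2
SSAAmm hits 2/64; gcd=2; 2÷2/64÷2 = 1/32

P(SSAAmm) = 1/32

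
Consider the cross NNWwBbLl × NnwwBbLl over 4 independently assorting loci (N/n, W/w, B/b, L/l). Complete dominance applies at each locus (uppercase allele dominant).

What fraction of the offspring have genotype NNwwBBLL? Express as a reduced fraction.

NNWwBbLl gametes: NWBL×2, NWBl×2, NWbL×2, NWbl×2, NwBL×2, NwBl×2, NwbL×2, Nwbl×2
NnwwBbLl gametes: NwBL×2, NwBl×2, NwbL×2, Nwbl×2, nwBL×2, nwBl×2, nwbL×2, nwbl×2
NNWwBbLl×NnwwBbLl grid (16·16=256): NNWwBBLL=4 NNWwBBLl=8 NNWwBBll=4 NNWwBbLL=8 NNWwBbLl=16 NNWwBbll=8 NNWwbbLL=4 NNWwbbLl=8 NNWwbbll=4 NNwwBBLL=4 NNwwBBLl=8 NNwwBBll=4 NNwwBbLL=8 NNwwBbLl=16 NNwwBbll=8 NNwwbbLL=4 NNwwbbLl=8 NNwwbbll=4 NnWwBBLL=4 NnWwBBLl=8 NnWwBBll=4 NnWwBbLL=8 NnWwBbLl=16 NnWwBbll=8 NnWwbbLL=4 NnWwbbLl=8 NnWwbbll=4 NnwwBBLL=4 NnwwBBLl=8 NnwwBBll=4 NnwwBbLL=8 NnwwBbLl=16 NnwwBbll=8 NnwwbbLL=4 NnwwbbLl=8 Nnwwbbll=4
NNwwBBLL hits 4/256; gcd=4; 4÷4/256÷4 = 1/64

P(NNwwBBLL) = 1/64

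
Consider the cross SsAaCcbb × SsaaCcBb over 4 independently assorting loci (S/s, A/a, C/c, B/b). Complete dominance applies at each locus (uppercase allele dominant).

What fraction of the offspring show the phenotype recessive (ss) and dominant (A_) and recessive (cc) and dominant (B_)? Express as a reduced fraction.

SsAaCcbb gametes: SACb×2, SAcb×2, SaCb×2, Sacb×2, sACb×2, sAcb×2, saCb×2, sacb×2
SsaaCcBb gametes: SaCB×2, SaCb×2, SacB×2, Sacb×2, saCB×2, saCb×2, sacB×2, sacb×2
SsAaCcbb×SsaaCcBb grid (16·16=256): SSAaCCBb=4 SSAaCCbb=4 SSAaCcBb=8 SSAaCcbb=8 SSAaccBb=4 SSAaccbb=4 SSaaCCBb=4 SSaaCCbb=4 SSaaCcBb=8 SSaaCcbb=8 SSaaccBb=4 SSaaccbb=4 SsAaCCBb=8 SsAaCCbb=8 SsAaCcBb=16 SsAaCcbb=16 SsAaccBb=8 SsAaccbb=8 SsaaCCBb=8 SsaaCCbb=8 SsaaCcBb=16 SsaaCcbb=16 SsaaccBb=8 Ssaaccbb=8 ssAaCCBb=4 ssAaCCbb=4 ssAaCcBb=8 ssAaCcbb=8 ssAaccBb=4 ssAaccbb=4 ssaaCCBb=4 ssaaCCbb=4 ssaaCcBb=8 ssaaCcbb=8 ssaaccBb=4 ssaaccbb=4
ss A_ cc B_ hits 4/256; gcd=4; 4÷4/256÷4 = 1/64

P(ss A_ cc B_) = 1/64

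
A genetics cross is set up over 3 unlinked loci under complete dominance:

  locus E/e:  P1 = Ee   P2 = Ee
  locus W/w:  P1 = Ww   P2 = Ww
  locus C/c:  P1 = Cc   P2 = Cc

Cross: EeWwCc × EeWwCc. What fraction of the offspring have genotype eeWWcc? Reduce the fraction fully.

P(eeWWcc) = 1/64

EeWwCc gametes: EWC×1, EWc×1, EwC×1, Ewc×1, eWC×1, eWc×1, ewC×1, ewc×1
EeWwCc gametes: EWC×1, EWc×1, EwC×1, Ewc×1, eWC×1, eWc×1, ewC×1, ewc×1
EeWwCc×EeWwCc grid (8·8=64): EEWWCC=1 EEWWCc=2 EEWWcc=1 EEWwCC=2 EEWwCc=4 EEWwcc=2 EEwwCC=1 EEwwCc=2 EEwwcc=1 EeWWCC=2 EeWWCc=4 EeWWcc=2 EeWwCC=4 EeWwCc=8 EeWwcc=4 EewwCC=2 EewwCc=4 Eewwcc=2 eeWWCC=1 eeWWCc=2 eeWWcc=1 eeWwCC=2 eeWwCc=4 eeWwcc=2 eewwCC=1 eewwCc=2 eewwcc=1
eeWWcc hits 1/64; gcd=1; 1÷1/64÷1 = 1/64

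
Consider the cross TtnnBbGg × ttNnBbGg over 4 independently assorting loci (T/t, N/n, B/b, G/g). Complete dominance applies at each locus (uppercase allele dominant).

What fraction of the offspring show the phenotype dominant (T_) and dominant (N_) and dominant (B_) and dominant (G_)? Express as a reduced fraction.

P(T_ N_ B_ G_) = 9/64

TtnnBbGg gametes: TnBG×2, TnBg×2, TnbG×2, Tnbg×2, tnBG×2, tnBg×2, tnbG×2, tnbg×2
ttNnBbGg gametes: tNBG×2, tNBg×2, tNbG×2, tNbg×2, tnBG×2, tnBg×2, tnbG×2, tnbg×2
TtnnBbGg×ttNnBbGg grid (16·16=256): TtNnBBGG=4 TtNnBBGg=8 TtNnBBgg=4 TtNnBbGG=8 TtNnBbGg=16 TtNnBbgg=8 TtNnbbGG=4 TtNnbbGg=8 TtNnbbgg=4 TtnnBBGG=4 TtnnBBGg=8 TtnnBBgg=4 TtnnBbGG=8 TtnnBbGg=16 TtnnBbgg=8 TtnnbbGG=4 TtnnbbGg=8 Ttnnbbgg=4 ttNnBBGG=4 ttNnBBGg=8 ttNnBBgg=4 ttNnBbGG=8 ttNnBbGg=16 ttNnBbgg=8 ttNnbbGG=4 ttNnbbGg=8 ttNnbbgg=4 ttnnBBGG=4 ttnnBBGg=8 ttnnBBgg=4 ttnnBbGG=8 ttnnBbGg=16 ttnnBbgg=8 ttnnbbGG=4 ttnnbbGg=8 ttnnbbgg=4
T_ N_ B_ G_ hits 36/256; gcd=4; 36÷4/256÷4 = 9/64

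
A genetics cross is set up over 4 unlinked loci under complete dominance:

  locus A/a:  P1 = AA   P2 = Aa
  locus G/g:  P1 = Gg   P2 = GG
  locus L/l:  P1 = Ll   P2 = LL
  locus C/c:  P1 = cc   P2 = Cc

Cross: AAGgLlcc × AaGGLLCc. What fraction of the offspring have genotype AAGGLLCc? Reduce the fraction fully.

AAGgLlcc gametes: AGLc×4, AGlc×4, AgLc×4, Aglc×4
AaGGLLCc gametes: AGLC×4, AGLc×4, aGLC×4, aGLc×4
AAGgLlcc×AaGGLLCc grid (16·16=256): AAGGLLCc=16 AAGGLLcc=16 AAGGLlCc=16 AAGGLlcc=16 AAGgLLCc=16 AAGgLLcc=16 AAGgLlCc=16 AAGgLlcc=16 AaGGLLCc=16 AaGGLLcc=16 AaGGLlCc=16 AaGGLlcc=16 AaGgLLCc=16 AaGgLLcc=16 AaGgLlCc=16 AaGgLlcc=16
AAGGLLCc hits 16/256; gcd=16; 16÷16/256÷16 = 1/16

P(AAGGLLCc) = 1/16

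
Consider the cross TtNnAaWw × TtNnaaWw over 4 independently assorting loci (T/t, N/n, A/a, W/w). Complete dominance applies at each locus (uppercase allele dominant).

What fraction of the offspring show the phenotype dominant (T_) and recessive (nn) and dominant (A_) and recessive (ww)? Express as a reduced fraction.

TtNnAaWw gametes: TNAW×1, TNAw×1, TNaW×1, TNaw×1, TnAW×1, TnAw×1, TnaW×1, Tnaw×1, tNAW×1, tNAw×1, tNaW×1, tNaw×1, tnAW×1, tnAw×1, tnaW×1, tnaw×1
TtNnaaWw gametes: TNaW×2, TNaw×2, TnaW×2, Tnaw×2, tNaW×2, tNaw×2, tnaW×2, tnaw×2
TtNnAaWw×TtNnaaWw grid (16·16=256): TTNNAaWW=2 TTNNAaWw=4 TTNNAaww=2 TTNNaaWW=2 TTNNaaWw=4 TTNNaaww=2 TTNnAaWW=4 TTNnAaWw=8 TTNnAaww=4 TTNnaaWW=4 TTNnaaWw=8 TTNnaaww=4 TTnnAaWW=2 TTnnAaWw=4 TTnnAaww=2 TTnnaaWW=2 TTnnaaWw=4 TTnnaaww=2 TtNNAaWW=4 TtNNAaWw=8 TtNNAaww=4 TtNNaaWW=4 TtNNaaWw=8 TtNNaaww=4 TtNnAaWW=8 TtNnAaWw=16 TtNnAaww=8 TtNnaaWW=8 TtNnaaWw=16 TtNnaaww=8 TtnnAaWW=4 TtnnAaWw=8 TtnnAaww=4 TtnnaaWW=4 TtnnaaWw=8 Ttnnaaww=4 ttNNAaWW=2 ttNNAaWw=4 ttNNAaww=2 ttNNaaWW=2 ttNNaaWw=4 ttNNaaww=2 ttNnAaWW=4 ttNnAaWw=8 ttNnAaww=4 ttNnaaWW=4 ttNnaaWw=8 ttNnaaww=4 ttnnAaWW=2 ttnnAaWw=4 ttnnAaww=2 ttnnaaWW=2 ttnnaaWw=4 ttnnaaww=2
T_ nn A_ ww hits 6/256; gcd=2; 6÷2/256÷2 = 3/128

P(T_ nn A_ ww) = 3/128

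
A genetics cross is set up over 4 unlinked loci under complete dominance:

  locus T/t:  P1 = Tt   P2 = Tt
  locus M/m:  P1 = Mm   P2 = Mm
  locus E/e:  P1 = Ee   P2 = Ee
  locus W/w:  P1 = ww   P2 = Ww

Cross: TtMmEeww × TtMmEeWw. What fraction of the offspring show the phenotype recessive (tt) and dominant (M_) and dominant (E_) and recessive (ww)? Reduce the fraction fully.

TtMmEeww gametes: TMEw×2, TMew×2, TmEw×2, Tmew×2, tMEw×2, tMew×2, tmEw×2, tmew×2
TtMmEeWw gametes: TMEW×1, TMEw×1, TMeW×1, TMew×1, TmEW×1, TmEw×1, TmeW×1, Tmew×1, tMEW×1, tMEw×1, tMeW×1, tMew×1, tmEW×1, tmEw×1, tmeW×1, tmew×1
TtMmEeww×TtMmEeWw grid (16·16=256): TTMMEEWw=2 TTMMEEww=2 TTMMEeWw=4 TTMMEeww=4 TTMMeeWw=2 TTMMeeww=2 TTMmEEWw=4 TTMmEEww=4 TTMmEeWw=8 TTMmEeww=8 TTMmeeWw=4 TTMmeeww=4 TTmmEEWw=2 TTmmEEww=2 TTmmEeWw=4 TTmmEeww=4 TTmmeeWw=2 TTmmeeww=2 TtMMEEWw=4 TtMMEEww=4 TtMMEeWw=8 TtMMEeww=8 TtMMeeWw=4 TtMMeeww=4 TtMmEEWw=8 TtMmEEww=8 TtMmEeWw=16 TtMmEeww=16 TtMmeeWw=8 TtMmeeww=8 TtmmEEWw=4 TtmmEEww=4 TtmmEeWw=8 TtmmEeww=8 TtmmeeWw=4 Ttmmeeww=4 ttMMEEWw=2 ttMMEEww=2 ttMMEeWw=4 ttMMEeww=4 ttMMeeWw=2 ttMMeeww=2 ttMmEEWw=4 ttMmEEww=4 ttMmEeWw=8 ttMmEeww=8 ttMmeeWw=4 ttMmeeww=4 ttmmEEWw=2 ttmmEEww=2 ttmmEeWw=4 ttmmEeww=4 ttmmeeWw=2 ttmmeeww=2
tt M_ E_ ww hits 18/256; gcd=2; 18÷2/256÷2 = 9/128

P(tt M_ E_ ww) = 9/128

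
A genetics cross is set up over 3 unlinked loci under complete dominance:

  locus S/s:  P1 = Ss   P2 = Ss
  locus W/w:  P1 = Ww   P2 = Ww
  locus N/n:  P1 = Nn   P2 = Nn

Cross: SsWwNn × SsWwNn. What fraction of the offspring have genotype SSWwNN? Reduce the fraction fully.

SsWwNn gametes: SWN×1, SWn×1, SwN×1, Swn×1, sWN×1, sWn×1, swN×1, swn×1
SsWwNn gametes: SWN×1, SWn×1, SwN×1, Swn×1, sWN×1, sWn×1, swN×1, swn×1
SsWwNn×SsWwNn grid (8·8=64): SSWWNN=1 SSWWNn=2 SSWWnn=1 SSWwNN=2 SSWwNn=4 SSWwnn=2 SSwwNN=1 SSwwNn=2 SSwwnn=1 SsWWNN=2 SsWWNn=4 SsWWnn=2 SsWwNN=4 SsWwNn=8 SsWwnn=4 SswwNN=2 SswwNn=4 Sswwnn=2 ssWWNN=1 ssWWNn=2 ssWWnn=1 ssWwNN=2 ssWwNn=4 ssWwnn=2 sswwNN=1 sswwNn=2 sswwnn=1
SSWwNN hits 2/64; gcd=2; 2÷2/64÷2 = 1/32

P(SSWwNN) = 1/32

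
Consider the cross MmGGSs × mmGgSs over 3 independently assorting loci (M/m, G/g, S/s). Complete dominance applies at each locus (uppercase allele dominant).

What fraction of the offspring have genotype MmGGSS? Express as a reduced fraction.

MmGGSs gametes: MGS×2, MGs×2, mGS×2, mGs×2
mmGgSs gametes: mGS×2, mGs×2, mgS×2, mgs×2
MmGGSs×mmGgSs grid (8·8=64): MmGGSS=4 MmGGSs=8 MmGGss=4 MmGgSS=4 MmGgSs=8 MmGgss=4 mmGGSS=4 mmGGSs=8 mmGGss=4 mmGgSS=4 mmGgSs=8 mmGgss=4
MmGGSS hits 4/64; gcd=4; 4÷4/64÷4 = 1/16

P(MmGGSS) = 1/16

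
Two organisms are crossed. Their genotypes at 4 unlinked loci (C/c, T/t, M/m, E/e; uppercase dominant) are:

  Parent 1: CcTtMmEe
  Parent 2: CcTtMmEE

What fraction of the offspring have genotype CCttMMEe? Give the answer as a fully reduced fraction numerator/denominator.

CcTtMmEe gametes: CTME×1, CTMe×1, CTmE×1, CTme×1, CtME×1, CtMe×1, CtmE×1, Ctme×1, cTME×1, cTMe×1, cTmE×1, cTme×1, ctME×1, ctMe×1, ctmE×1, ctme×1
CcTtMmEE gametes: CTME×2, CTmE×2, CtME×2, CtmE×2, cTME×2, cTmE×2, ctME×2, ctmE×2
CcTtMmEe×CcTtMmEE grid (16·16=256): CCTTMMEE=2 CCTTMMEe=2 CCTTMmEE=4 CCTTMmEe=4 CCTTmmEE=2 CCTTmmEe=2 CCTtMMEE=4 CCTtMMEe=4 CCTtMmEE=8 CCTtMmEe=8 CCTtmmEE=4 CCTtmmEe=4 CCttMMEE=2 CCttMMEe=2 CCttMmEE=4 CCttMmEe=4 CCttmmEE=2 CCttmmEe=2 CcTTMMEE=4 CcTTMMEe=4 CcTTMmEE=8 CcTTMmEe=8 CcTTmmEE=4 CcTTmmEe=4 CcTtMMEE=8 CcTtMMEe=8 CcTtMmEE=16 CcTtMmEe=16 CcTtmmEE=8 CcTtmmEe=8 CcttMMEE=4 CcttMMEe=4 CcttMmEE=8 CcttMmEe=8 CcttmmEE=4 CcttmmEe=4 ccTTMMEE=2 ccTTMMEe=2 ccTTMmEE=4 ccTTMmEe=4 ccTTmmEE=2 ccTTmmEe=2 ccTtMMEE=4 ccTtMMEe=4 ccTtMmEE=8 ccTtMmEe=8 ccTtmmEE=4 ccTtmmEe=4 ccttMMEE=2 ccttMMEe=2 ccttMmEE=4 ccttMmEe=4 ccttmmEE=2 ccttmmEe=2
CCttMMEe hits 2/256; gcd=2; 2÷2/256÷2 = 1/128

P(CCttMMEe) = 1/128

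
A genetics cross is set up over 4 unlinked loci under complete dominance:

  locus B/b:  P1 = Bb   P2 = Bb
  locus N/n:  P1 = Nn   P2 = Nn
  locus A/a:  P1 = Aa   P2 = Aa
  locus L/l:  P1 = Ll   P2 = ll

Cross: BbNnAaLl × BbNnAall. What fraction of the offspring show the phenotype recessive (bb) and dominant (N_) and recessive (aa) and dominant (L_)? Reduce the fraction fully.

BbNnAaLl gametes: BNAL×1, BNAl×1, BNaL×1, BNal×1, BnAL×1, BnAl×1, BnaL×1, Bnal×1, bNAL×1, bNAl×1, bNaL×1, bNal×1, bnAL×1, bnAl×1, bnaL×1, bnal×1
BbNnAall gametes: BNAl×2, BNal×2, BnAl×2, Bnal×2, bNAl×2, bNal×2, bnAl×2, bnal×2
BbNnAaLl×BbNnAall grid (16·16=256): BBNNAALl=2 BBNNAAll=2 BBNNAaLl=4 BBNNAall=4 BBNNaaLl=2 BBNNaall=2 BBNnAALl=4 BBNnAAll=4 BBNnAaLl=8 BBNnAall=8 BBNnaaLl=4 BBNnaall=4 BBnnAALl=2 BBnnAAll=2 BBnnAaLl=4 BBnnAall=4 BBnnaaLl=2 BBnnaall=2 BbNNAALl=4 BbNNAAll=4 BbNNAaLl=8 BbNNAall=8 BbNNaaLl=4 BbNNaall=4 BbNnAALl=8 BbNnAAll=8 BbNnAaLl=16 BbNnAall=16 BbNnaaLl=8 BbNnaall=8 BbnnAALl=4 BbnnAAll=4 BbnnAaLl=8 BbnnAall=8 BbnnaaLl=4 Bbnnaall=4 bbNNAALl=2 bbNNAAll=2 bbNNAaLl=4 bbNNAall=4 bbNNaaLl=2 bbNNaall=2 bbNnAALl=4 bbNnAAll=4 bbNnAaLl=8 bbNnAall=8 bbNnaaLl=4 bbNnaall=4 bbnnAALl=2 bbnnAAll=2 bbnnAaLl=4 bbnnAall=4 bbnnaaLl=2 bbnnaall=2
bb N_ aa L_ hits 6/256; gcd=2; 6÷2/256÷2 = 3/128

P(bb N_ aa L_) = 3/128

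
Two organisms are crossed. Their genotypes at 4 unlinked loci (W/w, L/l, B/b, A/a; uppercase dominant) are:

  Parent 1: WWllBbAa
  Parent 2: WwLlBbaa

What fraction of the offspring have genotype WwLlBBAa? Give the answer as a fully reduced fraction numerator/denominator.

P(WwLlBBAa) = 1/32

WWllBbAa gametes: WlBA×4, WlBa×4, WlbA×4, Wlba×4
WwLlBbaa gametes: WLBa×2, WLba×2, WlBa×2, Wlba×2, wLBa×2, wLba×2, wlBa×2, wlba×2
WWllBbAa×WwLlBbaa grid (16·16=256): WWLlBBAa=8 WWLlBBaa=8 WWLlBbAa=16 WWLlBbaa=16 WWLlbbAa=8 WWLlbbaa=8 WWllBBAa=8 WWllBBaa=8 WWllBbAa=16 WWllBbaa=16 WWllbbAa=8 WWllbbaa=8 WwLlBBAa=8 WwLlBBaa=8 WwLlBbAa=16 WwLlBbaa=16 WwLlbbAa=8 WwLlbbaa=8 WwllBBAa=8 WwllBBaa=8 WwllBbAa=16 WwllBbaa=16 WwllbbAa=8 Wwllbbaa=8
WwLlBBAa hits 8/256; gcd=8; 8÷8/256÷8 = 1/32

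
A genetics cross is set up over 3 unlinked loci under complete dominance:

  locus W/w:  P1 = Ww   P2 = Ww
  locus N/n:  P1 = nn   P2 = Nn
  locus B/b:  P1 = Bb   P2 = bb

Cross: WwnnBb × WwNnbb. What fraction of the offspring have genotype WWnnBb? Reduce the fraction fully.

WwnnBb gametes: WnB×2, Wnb×2, wnB×2, wnb×2
WwNnbb gametes: WNb×2, Wnb×2, wNb×2, wnb×2
WwnnBb×WwNnbb grid (8·8=64): WWNnBb=4 WWNnbb=4 WWnnBb=4 WWnnbb=4 WwNnBb=8 WwNnbb=8 WwnnBb=8 Wwnnbb=8 wwNnBb=4 wwNnbb=4 wwnnBb=4 wwnnbb=4
WWnnBb hits 4/64; gcd=4; 4÷4/64÷4 = 1/16

P(WWnnBb) = 1/16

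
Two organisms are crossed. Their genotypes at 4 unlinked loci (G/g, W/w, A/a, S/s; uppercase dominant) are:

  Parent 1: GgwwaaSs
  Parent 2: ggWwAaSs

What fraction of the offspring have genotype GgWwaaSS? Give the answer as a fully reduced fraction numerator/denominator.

P(GgWwaaSS) = 1/32

GgwwaaSs gametes: GwaS×4, Gwas×4, gwaS×4, gwas×4
ggWwAaSs gametes: gWAS×2, gWAs×2, gWaS×2, gWas×2, gwAS×2, gwAs×2, gwaS×2, gwas×2
GgwwaaSs×ggWwAaSs grid (16·16=256): GgWwAaSS=8 GgWwAaSs=16 GgWwAass=8 GgWwaaSS=8 GgWwaaSs=16 GgWwaass=8 GgwwAaSS=8 GgwwAaSs=16 GgwwAass=8 GgwwaaSS=8 GgwwaaSs=16 Ggwwaass=8 ggWwAaSS=8 ggWwAaSs=16 ggWwAass=8 ggWwaaSS=8 ggWwaaSs=16 ggWwaass=8 ggwwAaSS=8 ggwwAaSs=16 ggwwAass=8 ggwwaaSS=8 ggwwaaSs=16 ggwwaass=8
GgWwaaSS hits 8/256; gcd=8; 8÷8/256÷8 = 1/32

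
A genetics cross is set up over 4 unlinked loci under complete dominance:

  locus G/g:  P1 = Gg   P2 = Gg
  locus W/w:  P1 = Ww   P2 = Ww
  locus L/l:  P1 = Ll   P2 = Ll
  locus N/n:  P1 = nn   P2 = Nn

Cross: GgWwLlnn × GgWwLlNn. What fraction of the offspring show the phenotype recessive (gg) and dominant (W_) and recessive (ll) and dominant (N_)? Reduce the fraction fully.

P(gg W_ ll N_) = 3/128

GgWwLlnn gametes: GWLn×2, GWln×2, GwLn×2, Gwln×2, gWLn×2, gWln×2, gwLn×2, gwln×2
GgWwLlNn gametes: GWLN×1, GWLn×1, GWlN×1, GWln×1, GwLN×1, GwLn×1, GwlN×1, Gwln×1, gWLN×1, gWLn×1, gWlN×1, gWln×1, gwLN×1, gwLn×1, gwlN×1, gwln×1
GgWwLlnn×GgWwLlNn grid (16·16=256): GGWWLLNn=2 GGWWLLnn=2 GGWWLlNn=4 GGWWLlnn=4 GGWWllNn=2 GGWWllnn=2 GGWwLLNn=4 GGWwLLnn=4 GGWwLlNn=8 GGWwLlnn=8 GGWwllNn=4 GGWwllnn=4 GGwwLLNn=2 GGwwLLnn=2 GGwwLlNn=4 GGwwLlnn=4 GGwwllNn=2 GGwwllnn=2 GgWWLLNn=4 GgWWLLnn=4 GgWWLlNn=8 GgWWLlnn=8 GgWWllNn=4 GgWWllnn=4 GgWwLLNn=8 GgWwLLnn=8 GgWwLlNn=16 GgWwLlnn=16 GgWwllNn=8 GgWwllnn=8 GgwwLLNn=4 GgwwLLnn=4 GgwwLlNn=8 GgwwLlnn=8 GgwwllNn=4 Ggwwllnn=4 ggWWLLNn=2 ggWWLLnn=2 ggWWLlNn=4 ggWWLlnn=4 ggWWllNn=2 ggWWllnn=2 ggWwLLNn=4 ggWwLLnn=4 ggWwLlNn=8 ggWwLlnn=8 ggWwllNn=4 ggWwllnn=4 ggwwLLNn=2 ggwwLLnn=2 ggwwLlNn=4 ggwwLlnn=4 ggwwllNn=2 ggwwllnn=2
gg W_ ll N_ hits 6/256; gcd=2; 6÷2/256÷2 = 3/128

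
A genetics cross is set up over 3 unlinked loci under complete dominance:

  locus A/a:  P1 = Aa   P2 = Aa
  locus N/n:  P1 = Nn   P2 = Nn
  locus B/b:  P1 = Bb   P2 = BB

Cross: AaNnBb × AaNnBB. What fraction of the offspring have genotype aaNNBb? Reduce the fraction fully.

AaNnBb gametes: ANB×1, ANb×1, AnB×1, Anb×1, aNB×1, aNb×1, anB×1, anb×1
AaNnBB gametes: ANB×2, AnB×2, aNB×2, anB×2
AaNnBb×AaNnBB grid (8·8=64): AANNBB=2 AANNBb=2 AANnBB=4 AANnBb=4 AAnnBB=2 AAnnBb=2 AaNNBB=4 AaNNBb=4 AaNnBB=8 AaNnBb=8 AannBB=4 AannBb=4 aaNNBB=2 aaNNBb=2 aaNnBB=4 aaNnBb=4 aannBB=2 aannBb=2
aaNNBb hits 2/64; gcd=2; 2÷2/64÷2 = 1/32

P(aaNNBb) = 1/32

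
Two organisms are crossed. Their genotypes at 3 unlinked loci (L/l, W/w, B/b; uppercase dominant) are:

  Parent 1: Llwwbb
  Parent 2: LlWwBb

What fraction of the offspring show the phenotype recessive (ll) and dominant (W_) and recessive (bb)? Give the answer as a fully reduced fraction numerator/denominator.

P(ll W_ bb) = 1/16

Llwwbb gametes: Lwb×4, lwb×4
LlWwBb gametes: LWB×1, LWb×1, LwB×1, Lwb×1, lWB×1, lWb×1, lwB×1, lwb×1
Llwwbb×LlWwBb grid (8·8=64): LLWwBb=4 LLWwbb=4 LLwwBb=4 LLwwbb=4 LlWwBb=8 LlWwbb=8 LlwwBb=8 Llwwbb=8 llWwBb=4 llWwbb=4 llwwBb=4 llwwbb=4
ll W_ bb hits 4/64; gcd=4; 4÷4/64÷4 = 1/16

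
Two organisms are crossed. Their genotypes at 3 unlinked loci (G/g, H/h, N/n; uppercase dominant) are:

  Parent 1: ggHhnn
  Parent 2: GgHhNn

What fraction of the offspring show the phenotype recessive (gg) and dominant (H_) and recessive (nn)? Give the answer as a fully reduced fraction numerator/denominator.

P(gg H_ nn) = 3/16

ggHhnn gametes: gHn×4, ghn×4
GgHhNn gametes: GHN×1, GHn×1, GhN×1, Ghn×1, gHN×1, gHn×1, ghN×1, ghn×1
ggHhnn×GgHhNn grid (8·8=64): GgHHNn=4 GgHHnn=4 GgHhNn=8 GgHhnn=8 GghhNn=4 Gghhnn=4 ggHHNn=4 ggHHnn=4 ggHhNn=8 ggHhnn=8 gghhNn=4 gghhnn=4
gg H_ nn hits 12/64; gcd=4; 12÷4/64÷4 = 3/16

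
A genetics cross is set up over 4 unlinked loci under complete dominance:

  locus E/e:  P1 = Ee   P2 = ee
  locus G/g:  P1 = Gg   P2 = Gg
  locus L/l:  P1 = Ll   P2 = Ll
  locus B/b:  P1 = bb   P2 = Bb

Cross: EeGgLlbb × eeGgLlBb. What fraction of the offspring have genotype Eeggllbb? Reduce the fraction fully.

EeGgLlbb gametes: EGLb×2, EGlb×2, EgLb×2, Eglb×2, eGLb×2, eGlb×2, egLb×2, eglb×2
eeGgLlBb gametes: eGLB×2, eGLb×2, eGlB×2, eGlb×2, egLB×2, egLb×2, eglB×2, eglb×2
EeGgLlbb×eeGgLlBb grid (16·16=256): EeGGLLBb=4 EeGGLLbb=4 EeGGLlBb=8 EeGGLlbb=8 EeGGllBb=4 EeGGllbb=4 EeGgLLBb=8 EeGgLLbb=8 EeGgLlBb=16 EeGgLlbb=16 EeGgllBb=8 EeGgllbb=8 EeggLLBb=4 EeggLLbb=4 EeggLlBb=8 EeggLlbb=8 EeggllBb=4 Eeggllbb=4 eeGGLLBb=4 eeGGLLbb=4 eeGGLlBb=8 eeGGLlbb=8 eeGGllBb=4 eeGGllbb=4 eeGgLLBb=8 eeGgLLbb=8 eeGgLlBb=16 eeGgLlbb=16 eeGgllBb=8 eeGgllbb=8 eeggLLBb=4 eeggLLbb=4 eeggLlBb=8 eeggLlbb=8 eeggllBb=4 eeggllbb=4
Eeggllbb hits 4/256; gcd=4; 4÷4/256÷4 = 1/64

P(Eeggllbb) = 1/64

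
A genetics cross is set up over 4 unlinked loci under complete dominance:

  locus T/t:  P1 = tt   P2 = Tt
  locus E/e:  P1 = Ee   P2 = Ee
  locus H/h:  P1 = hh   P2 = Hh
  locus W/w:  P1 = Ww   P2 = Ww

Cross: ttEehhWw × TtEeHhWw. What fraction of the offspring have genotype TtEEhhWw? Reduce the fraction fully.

P(TtEEhhWw) = 1/32

ttEehhWw gametes: tEhW×4, tEhw×4, tehW×4, tehw×4
TtEeHhWw gametes: TEHW×1, TEHw×1, TEhW×1, TEhw×1, TeHW×1, TeHw×1, TehW×1, Tehw×1, tEHW×1, tEHw×1, tEhW×1, tEhw×1, teHW×1, teHw×1, tehW×1, tehw×1
ttEehhWw×TtEeHhWw grid (16·16=256): TtEEHhWW=4 TtEEHhWw=8 TtEEHhww=4 TtEEhhWW=4 TtEEhhWw=8 TtEEhhww=4 TtEeHhWW=8 TtEeHhWw=16 TtEeHhww=8 TtEehhWW=8 TtEehhWw=16 TtEehhww=8 TteeHhWW=4 TteeHhWw=8 TteeHhww=4 TteehhWW=4 TteehhWw=8 Tteehhww=4 ttEEHhWW=4 ttEEHhWw=8 ttEEHhww=4 ttEEhhWW=4 ttEEhhWw=8 ttEEhhww=4 ttEeHhWW=8 ttEeHhWw=16 ttEeHhww=8 ttEehhWW=8 ttEehhWw=16 ttEehhww=8 tteeHhWW=4 tteeHhWw=8 tteeHhww=4 tteehhWW=4 tteehhWw=8 tteehhww=4
TtEEhhWw hits 8/256; gcd=8; 8÷8/256÷8 = 1/32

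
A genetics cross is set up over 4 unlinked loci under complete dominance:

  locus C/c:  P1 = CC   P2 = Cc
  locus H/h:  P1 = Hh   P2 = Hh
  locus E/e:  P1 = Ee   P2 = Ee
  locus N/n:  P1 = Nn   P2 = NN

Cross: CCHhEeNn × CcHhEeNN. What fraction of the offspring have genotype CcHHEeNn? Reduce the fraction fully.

P(CcHHEeNn) = 1/32

CCHhEeNn gametes: CHEN×2, CHEn×2, CHeN×2, CHen×2, ChEN×2, ChEn×2, CheN×2, Chen×2
CcHhEeNN gametes: CHEN×2, CHeN×2, ChEN×2, CheN×2, cHEN×2, cHeN×2, chEN×2, cheN×2
CCHhEeNn×CcHhEeNN grid (16·16=256): CCHHEENN=4 CCHHEENn=4 CCHHEeNN=8 CCHHEeNn=8 CCHHeeNN=4 CCHHeeNn=4 CCHhEENN=8 CCHhEENn=8 CCHhEeNN=16 CCHhEeNn=16 CCHheeNN=8 CCHheeNn=8 CChhEENN=4 CChhEENn=4 CChhEeNN=8 CChhEeNn=8 CChheeNN=4 CChheeNn=4 CcHHEENN=4 CcHHEENn=4 CcHHEeNN=8 CcHHEeNn=8 CcHHeeNN=4 CcHHeeNn=4 CcHhEENN=8 CcHhEENn=8 CcHhEeNN=16 CcHhEeNn=16 CcHheeNN=8 CcHheeNn=8 CchhEENN=4 CchhEENn=4 CchhEeNN=8 CchhEeNn=8 CchheeNN=4 CchheeNn=4
CcHHEeNn hits 8/256; gcd=8; 8÷8/256÷8 = 1/32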